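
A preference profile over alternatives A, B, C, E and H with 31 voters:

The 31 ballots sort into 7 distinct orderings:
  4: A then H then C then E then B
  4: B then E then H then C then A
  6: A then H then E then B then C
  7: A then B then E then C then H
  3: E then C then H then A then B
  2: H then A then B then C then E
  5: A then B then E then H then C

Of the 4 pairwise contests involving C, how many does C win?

C against each rival (31 voters):
C vs A: 7 to 24, A.
C vs B: B wins 24–7.
C vs E: C is ranked higher on 4+2 = 6 ballots, E on 25. E wins 25–6.
C vs H: H wins 21–10.
C beats no one; loses to A, B, E, H — 0 pairwise wins.

0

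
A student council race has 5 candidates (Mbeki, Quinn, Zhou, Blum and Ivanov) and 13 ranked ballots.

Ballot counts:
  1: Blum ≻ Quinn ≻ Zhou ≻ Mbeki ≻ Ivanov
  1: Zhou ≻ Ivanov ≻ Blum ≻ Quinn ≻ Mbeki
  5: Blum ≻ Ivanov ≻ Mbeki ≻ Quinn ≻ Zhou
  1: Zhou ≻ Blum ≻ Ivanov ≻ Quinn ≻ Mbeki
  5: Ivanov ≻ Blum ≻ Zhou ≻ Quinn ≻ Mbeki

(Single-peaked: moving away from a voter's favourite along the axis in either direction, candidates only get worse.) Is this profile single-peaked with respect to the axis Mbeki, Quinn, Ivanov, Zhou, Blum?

no

Axis positions: Mbeki=1, Quinn=2, Ivanov=3, Zhou=4, Blum=5.
Type 1: ranking walks positions 5-2-4-1-3; Quinn is ranked above Zhou even though Zhou lies between Quinn and the peak Blum on the axis — preferences dip and rise again. Not single-peaked.
Type 2 (peak Zhou at position 4): ranking walks positions 4-3-5-2-1, expanding outward from the peak — single-peaked.
Type 3: ranking walks positions 5-3-1-2-4; Ivanov is ranked above Zhou even though Zhou lies between Ivanov and the peak Blum on the axis — preferences dip and rise again. Not single-peaked.
Type 4 (peak Zhou at position 4): ranking walks positions 4-5-3-2-1, expanding outward from the peak — single-peaked.
Type 5: ranking walks positions 3-5-4-2-1; Blum is ranked above Zhou even though Zhou lies between Blum and the peak Ivanov on the axis — preferences dip and rise again. Not single-peaked.
Type 1 violates single-peakedness, so the profile is not single-peaked on this axis.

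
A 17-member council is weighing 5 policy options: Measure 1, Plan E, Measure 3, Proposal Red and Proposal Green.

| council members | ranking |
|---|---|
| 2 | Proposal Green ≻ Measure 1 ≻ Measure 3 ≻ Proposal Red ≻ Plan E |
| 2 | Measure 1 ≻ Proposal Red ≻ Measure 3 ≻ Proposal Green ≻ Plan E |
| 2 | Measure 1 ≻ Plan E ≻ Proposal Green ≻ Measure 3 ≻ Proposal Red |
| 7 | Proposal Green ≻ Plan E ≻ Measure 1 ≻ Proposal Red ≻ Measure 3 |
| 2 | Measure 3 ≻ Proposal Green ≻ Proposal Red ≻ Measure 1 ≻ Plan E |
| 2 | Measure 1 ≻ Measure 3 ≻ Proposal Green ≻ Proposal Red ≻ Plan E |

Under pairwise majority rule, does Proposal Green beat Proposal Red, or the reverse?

Proposal Green

Ballots ranking Proposal Green above Proposal Red: 2 + 2 + 7 + 2 + 2 = 15.
Ballots ranking Proposal Red above Proposal Green: 17 − 15 = 2.
Proposal Green wins the head-to-head 15–2.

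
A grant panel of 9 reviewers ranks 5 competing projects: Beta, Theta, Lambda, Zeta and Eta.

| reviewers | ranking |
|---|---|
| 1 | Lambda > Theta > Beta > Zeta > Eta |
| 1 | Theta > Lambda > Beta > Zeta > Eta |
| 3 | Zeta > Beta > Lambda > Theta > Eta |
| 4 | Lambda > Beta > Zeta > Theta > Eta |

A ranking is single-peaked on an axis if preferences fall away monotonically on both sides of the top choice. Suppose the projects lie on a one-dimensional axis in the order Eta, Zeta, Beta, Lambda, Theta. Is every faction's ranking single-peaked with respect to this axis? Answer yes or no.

Axis positions: Eta=1, Zeta=2, Beta=3, Lambda=4, Theta=5.
Faction 1 (peak Lambda at position 4): ranking walks positions 4-5-3-2-1, expanding outward from the peak — single-peaked.
Faction 2 (peak Theta at position 5): ranking walks positions 5-4-3-2-1, expanding outward from the peak — single-peaked.
Faction 3 (peak Zeta at position 2): ranking walks positions 2-3-4-5-1, expanding outward from the peak — single-peaked.
Faction 4 (peak Lambda at position 4): ranking walks positions 4-3-2-5-1, expanding outward from the peak — single-peaked.
Every ranking is single-peaked on this axis.

yes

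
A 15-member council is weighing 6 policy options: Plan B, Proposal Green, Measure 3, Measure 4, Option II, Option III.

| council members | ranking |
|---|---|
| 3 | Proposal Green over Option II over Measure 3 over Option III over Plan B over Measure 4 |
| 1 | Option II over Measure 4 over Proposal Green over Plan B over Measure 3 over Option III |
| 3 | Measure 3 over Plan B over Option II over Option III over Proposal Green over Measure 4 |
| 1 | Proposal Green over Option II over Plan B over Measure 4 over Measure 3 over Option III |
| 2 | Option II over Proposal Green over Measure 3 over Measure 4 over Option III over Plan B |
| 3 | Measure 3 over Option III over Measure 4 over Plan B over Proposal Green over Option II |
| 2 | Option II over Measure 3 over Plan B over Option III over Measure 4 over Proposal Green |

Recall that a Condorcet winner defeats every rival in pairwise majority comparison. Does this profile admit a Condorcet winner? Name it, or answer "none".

Option II

Check each pair by majority over 15 ballots:
Plan B vs Proposal Green: 8 to 7, Plan B.
Plan B vs Measure 3: Plan B is ranked higher on 1+1 = 2 ballots, Measure 3 on 13. Measure 3 wins 13–2.
Plan B vs Measure 4: Plan B is ranked higher on 3+3+1+2 = 9 ballots, Measure 4 on 6. Plan B wins 9–6.
Plan B vs Option II: 6 to 9, Option II.
Plan B vs Option III: Plan B preferred on 1+3+1+2 = 7 ballots; Option III wins 8–7.
Proposal Green vs Measure 3: 7 to 8, Measure 3.
Proposal Green vs Measure 4: 9 to 6, Proposal Green.
Proposal Green vs Option II: Proposal Green is ranked higher on 3+1+3 = 7 ballots, Option II on 8. Option II wins 8–7.
Proposal Green vs Option III: 7 to 8, Option III.
Measure 3 vs Measure 4: 13 to 2, Measure 3.
Measure 3 vs Option II: 6 to 9, Option II.
Measure 3 vs Option III: Measure 3 preferred on 15 ballots; Measure 3 wins 15–0.
Measure 4 vs Option II: 3 for Measure 4, 12 for Option II — Option II by 12–3.
Measure 4 vs Option III: Measure 4 preferred on 1+1+2 = 4 ballots; Option III wins 11–4.
Option II vs Option III: 3+1+3+1+2+2 = 12 for Option II, 3 for Option III — Option II by 12–3.
Option II wins every pairwise contest, so Option II is the Condorcet winner.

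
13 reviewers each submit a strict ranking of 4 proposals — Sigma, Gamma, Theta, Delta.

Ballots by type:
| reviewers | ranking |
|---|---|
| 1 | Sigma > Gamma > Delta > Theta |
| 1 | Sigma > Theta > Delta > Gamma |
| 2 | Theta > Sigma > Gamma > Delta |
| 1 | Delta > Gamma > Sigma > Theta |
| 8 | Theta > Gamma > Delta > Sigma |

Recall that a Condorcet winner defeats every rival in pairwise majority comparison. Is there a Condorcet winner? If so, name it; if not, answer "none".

Theta

Pairwise majorities:
Sigma vs Gamma: Gamma wins 9–4.
Sigma vs Theta: Sigma preferred on 1+1+1 = 3 ballots; Theta wins 10–3.
Sigma vs Delta: 1+1+2 = 4 for Sigma, 9 for Delta — Delta by 9–4.
Gamma vs Theta: 2 to 11, Theta.
Gamma vs Delta: Gamma is ranked higher on 1+2+8 = 11 ballots, Delta on 2. Gamma wins 11–2.
Theta vs Delta: Theta wins 11–2.
Theta defeats every rival head-to-head and is the Condorcet winner.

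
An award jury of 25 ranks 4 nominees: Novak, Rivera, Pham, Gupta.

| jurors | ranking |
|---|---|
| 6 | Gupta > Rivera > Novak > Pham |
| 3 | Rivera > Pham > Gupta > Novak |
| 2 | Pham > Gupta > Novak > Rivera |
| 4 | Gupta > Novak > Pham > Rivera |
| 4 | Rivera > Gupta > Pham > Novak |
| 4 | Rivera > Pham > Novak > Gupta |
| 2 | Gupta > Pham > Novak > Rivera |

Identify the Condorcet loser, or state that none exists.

Novak

Pairwise majorities:
Novak–Rivera: Rivera 17–8.
Novak vs Pham: Pham, 15–10.
Novak vs Gupta: Novak preferred on 4 ballots; Gupta wins 21–4.
Rivera vs Pham: Rivera is ranked higher on 6+3+4+4 = 17 ballots, Pham on 8. Rivera wins 17–8.
Rivera vs Gupta: 11 to 14, Gupta.
Pham–Gupta: Gupta 16–9.
Only Novak has no wins; Novak is the Condorcet loser.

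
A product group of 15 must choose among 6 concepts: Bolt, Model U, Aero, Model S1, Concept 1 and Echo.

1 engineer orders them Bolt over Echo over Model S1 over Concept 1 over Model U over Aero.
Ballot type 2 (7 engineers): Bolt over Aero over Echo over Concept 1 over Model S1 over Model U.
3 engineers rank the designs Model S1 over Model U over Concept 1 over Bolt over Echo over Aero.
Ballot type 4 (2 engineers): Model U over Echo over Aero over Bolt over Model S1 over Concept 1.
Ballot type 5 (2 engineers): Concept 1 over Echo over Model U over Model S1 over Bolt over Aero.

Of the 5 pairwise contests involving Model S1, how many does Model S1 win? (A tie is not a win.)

1

Model S1 against each rival (15 engineers):
Model S1 vs Bolt: Bolt, 10–5.
Model S1 vs Model U: Model S1, 11–4.
Model S1 vs Aero: 6 to 9, Aero.
Model S1 vs Concept 1: Model S1 is ranked higher on 1+3+2 = 6 ballots, Concept 1 on 9. Concept 1 wins 9–6.
Model S1 vs Echo: Model S1 is ranked higher on 3 ballots, Echo on 12. Echo wins 12–3.
Model S1 beats Model U; loses to Bolt, Aero, Concept 1, Echo — 1 pairwise win.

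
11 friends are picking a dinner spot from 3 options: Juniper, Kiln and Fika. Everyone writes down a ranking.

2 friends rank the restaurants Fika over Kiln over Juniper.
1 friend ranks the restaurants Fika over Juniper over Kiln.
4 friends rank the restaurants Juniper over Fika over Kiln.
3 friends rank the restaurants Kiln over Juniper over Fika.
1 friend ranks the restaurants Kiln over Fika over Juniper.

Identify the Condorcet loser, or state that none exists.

Pairwise majorities:
Juniper vs Kiln: Juniper is ranked higher on 1+4 = 5 ballots, Kiln on 6. Kiln wins 6–5.
Juniper–Fika: Juniper 7–4.
Kiln vs Fika: Fika wins 7–4.
No restaurant is winless: Juniper beats Fika; Kiln beats Juniper; Fika beats Kiln. There is no Condorcet loser.

none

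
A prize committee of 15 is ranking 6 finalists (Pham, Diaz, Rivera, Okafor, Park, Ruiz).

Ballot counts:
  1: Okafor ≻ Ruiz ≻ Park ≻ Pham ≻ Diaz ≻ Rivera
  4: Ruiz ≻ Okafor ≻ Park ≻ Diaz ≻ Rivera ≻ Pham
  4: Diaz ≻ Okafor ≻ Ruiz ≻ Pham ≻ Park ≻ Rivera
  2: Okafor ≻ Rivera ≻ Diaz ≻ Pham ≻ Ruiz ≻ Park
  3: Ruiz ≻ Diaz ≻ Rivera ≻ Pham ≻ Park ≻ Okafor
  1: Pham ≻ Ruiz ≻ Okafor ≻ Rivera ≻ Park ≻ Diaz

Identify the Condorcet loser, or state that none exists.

none

Head-to-head results (15 jurors):
Pham vs Diaz: 1+1 = 2 for Pham, 13 for Diaz — Diaz by 13–2.
Pham–Rivera: Rivera 9–6.
Pham vs Okafor: Okafor wins 11–4.
Pham vs Park: 10 to 5, Pham.
Pham–Ruiz: Ruiz 12–3.
Diaz vs Rivera: Diaz, 12–3.
Diaz vs Okafor: Okafor wins 8–7.
Diaz vs Park: 9 to 6, Diaz.
Diaz vs Ruiz: 4+2 = 6 for Diaz, 9 for Ruiz — Ruiz by 9–6.
Rivera vs Okafor: Okafor wins 12–3.
Rivera vs Park: Rivera is ranked higher on 2+3+1 = 6 ballots, Park on 9. Park wins 9–6.
Rivera–Ruiz: Ruiz 13–2.
Okafor vs Park: Okafor, 12–3.
Okafor vs Ruiz: 1+4+2 = 7 for Okafor, 8 for Ruiz — Ruiz by 8–7.
Park vs Ruiz: Park is ranked higher on 0 ballots, Ruiz on 15. Ruiz wins 15–0.
No nominee is winless: Pham beats Park; Diaz beats Pham; Rivera beats Pham; Okafor beats Pham; Park beats Rivera; Ruiz beats Pham. There is no Condorcet loser.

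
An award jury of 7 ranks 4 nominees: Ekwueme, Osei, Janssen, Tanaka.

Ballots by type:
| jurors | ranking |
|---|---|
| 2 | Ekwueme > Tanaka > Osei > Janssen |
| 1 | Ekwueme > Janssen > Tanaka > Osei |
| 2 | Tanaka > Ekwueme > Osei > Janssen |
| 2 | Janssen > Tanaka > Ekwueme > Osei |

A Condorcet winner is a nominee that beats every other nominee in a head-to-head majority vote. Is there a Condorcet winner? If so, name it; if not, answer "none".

Tanaka

Pairwise majorities:
Ekwueme vs Osei: Ekwueme preferred on 2+1+2+2 = 7 ballots; Ekwueme wins 7–0.
Ekwueme vs Janssen: Ekwueme wins 5–2.
Ekwueme vs Tanaka: Tanaka, 4–3.
Osei–Janssen: Osei 4–3.
Osei vs Tanaka: Tanaka, 7–0.
Janssen vs Tanaka: Janssen preferred on 1+2 = 3 ballots; Tanaka wins 4–3.
Only Tanaka has no losses; Tanaka is the Condorcet winner.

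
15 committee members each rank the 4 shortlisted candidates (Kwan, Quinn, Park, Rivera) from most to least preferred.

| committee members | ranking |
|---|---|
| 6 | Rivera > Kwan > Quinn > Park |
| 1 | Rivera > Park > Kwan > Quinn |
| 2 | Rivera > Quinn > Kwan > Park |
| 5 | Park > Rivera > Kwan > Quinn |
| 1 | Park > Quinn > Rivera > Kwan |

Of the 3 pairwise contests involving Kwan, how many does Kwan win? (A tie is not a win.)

2

Kwan against each rival (15 committee members):
Kwan vs Quinn: Kwan wins 12–3.
Kwan vs Park: Kwan preferred on 6+2 = 8 ballots; Kwan wins 8–7.
Kwan–Rivera: Rivera 15–0.
Kwan beats Quinn, Park; loses to Rivera — 2 pairwise wins.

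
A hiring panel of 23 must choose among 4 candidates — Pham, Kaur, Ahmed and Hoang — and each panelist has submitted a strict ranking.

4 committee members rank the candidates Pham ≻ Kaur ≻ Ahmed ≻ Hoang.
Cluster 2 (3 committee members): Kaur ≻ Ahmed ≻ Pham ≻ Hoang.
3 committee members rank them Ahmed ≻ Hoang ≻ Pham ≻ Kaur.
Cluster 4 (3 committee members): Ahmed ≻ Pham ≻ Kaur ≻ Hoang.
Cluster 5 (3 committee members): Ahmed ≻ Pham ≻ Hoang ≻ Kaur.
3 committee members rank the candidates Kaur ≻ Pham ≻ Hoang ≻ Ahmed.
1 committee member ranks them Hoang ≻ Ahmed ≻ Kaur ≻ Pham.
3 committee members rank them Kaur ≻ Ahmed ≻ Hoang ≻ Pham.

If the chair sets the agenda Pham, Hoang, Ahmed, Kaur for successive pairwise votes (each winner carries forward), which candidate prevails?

Kaur

Round 1: Pham vs Hoang — 16–7, Pham advances.
Round 2: Pham vs Ahmed — 7–16, Ahmed advances.
Round 3: Ahmed vs Kaur — 10–13, Kaur advances.
Kaur survives the agenda.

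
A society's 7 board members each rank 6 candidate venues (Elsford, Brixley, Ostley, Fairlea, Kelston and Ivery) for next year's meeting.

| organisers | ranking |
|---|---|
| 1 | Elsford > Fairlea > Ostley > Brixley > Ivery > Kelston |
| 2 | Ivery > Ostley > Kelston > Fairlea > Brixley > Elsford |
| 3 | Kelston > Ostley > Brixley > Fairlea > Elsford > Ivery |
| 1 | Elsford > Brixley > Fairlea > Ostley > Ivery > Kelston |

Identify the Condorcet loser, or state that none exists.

none

Head-to-head results (7 organisers):
Elsford vs Brixley: 2 to 5, Brixley.
Elsford vs Ostley: 2 to 5, Ostley.
Elsford vs Fairlea: 2 to 5, Fairlea.
Elsford vs Kelston: Kelston, 5–2.
Elsford vs Ivery: Elsford preferred on 1+3+1 = 5 ballots; Elsford wins 5–2.
Brixley–Ostley: Ostley 6–1.
Brixley vs Fairlea: Brixley, 4–3.
Brixley–Kelston: Kelston 5–2.
Brixley vs Ivery: Brixley wins 5–2.
Ostley vs Fairlea: Ostley, 5–2.
Ostley vs Kelston: 1+2+1 = 4 for Ostley, 3 for Kelston — Ostley by 4–3.
Ostley vs Ivery: Ostley wins 5–2.
Fairlea vs Kelston: Kelston wins 5–2.
Fairlea vs Ivery: Fairlea is ranked higher on 1+3+1 = 5 ballots, Ivery on 2. Fairlea wins 5–2.
Kelston vs Ivery: Kelston is ranked higher on 3 ballots, Ivery on 4. Ivery wins 4–3.
No city is winless: Elsford beats Ivery; Brixley beats Elsford; Ostley beats Elsford; Fairlea beats Elsford; Kelston beats Elsford; Ivery beats Kelston. There is no Condorcet loser.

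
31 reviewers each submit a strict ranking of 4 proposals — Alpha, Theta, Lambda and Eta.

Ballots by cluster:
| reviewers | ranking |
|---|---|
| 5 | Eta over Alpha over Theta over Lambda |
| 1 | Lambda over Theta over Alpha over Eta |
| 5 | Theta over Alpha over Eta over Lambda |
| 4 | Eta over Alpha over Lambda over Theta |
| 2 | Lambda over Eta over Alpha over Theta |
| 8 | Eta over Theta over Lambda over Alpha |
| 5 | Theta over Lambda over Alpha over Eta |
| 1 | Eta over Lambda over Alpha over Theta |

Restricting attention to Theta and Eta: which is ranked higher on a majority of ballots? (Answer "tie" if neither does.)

Ballots ranking Theta above Eta: 1 + 5 + 5 = 11.
Ballots ranking Eta above Theta: 31 − 11 = 20.
Eta wins the head-to-head 20–11.

Eta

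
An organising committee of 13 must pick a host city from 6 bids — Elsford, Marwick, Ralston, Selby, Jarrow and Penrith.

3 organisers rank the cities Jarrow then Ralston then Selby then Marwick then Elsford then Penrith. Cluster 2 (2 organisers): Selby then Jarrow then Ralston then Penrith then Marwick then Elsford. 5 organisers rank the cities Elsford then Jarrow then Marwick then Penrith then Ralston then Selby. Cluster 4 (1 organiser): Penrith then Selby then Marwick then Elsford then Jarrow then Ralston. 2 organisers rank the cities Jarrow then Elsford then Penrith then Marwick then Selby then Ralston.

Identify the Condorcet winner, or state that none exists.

Check each pair by majority over 13 ballots:
Elsford vs Marwick: Elsford is ranked higher on 5+2 = 7 ballots, Marwick on 6. Elsford wins 7–6.
Elsford vs Ralston: Elsford preferred on 5+1+2 = 8 ballots; Elsford wins 8–5.
Elsford vs Selby: Elsford preferred on 5+2 = 7 ballots; Elsford wins 7–6.
Elsford vs Jarrow: 6 to 7, Jarrow.
Elsford vs Penrith: 10 to 3, Elsford.
Marwick vs Ralston: 5+1+2 = 8 for Marwick, 5 for Ralston — Marwick by 8–5.
Marwick vs Selby: 5+2 = 7 for Marwick, 6 for Selby — Marwick by 7–6.
Marwick vs Jarrow: 1 to 12, Jarrow.
Marwick vs Penrith: Marwick preferred on 3+5 = 8 ballots; Marwick wins 8–5.
Ralston vs Selby: 3+5 = 8 for Ralston, 5 for Selby — Ralston by 8–5.
Ralston vs Jarrow: Ralston preferred on 0 ballots; Jarrow wins 13–0.
Ralston vs Penrith: 3+2 = 5 for Ralston, 8 for Penrith — Penrith by 8–5.
Selby vs Jarrow: 2+1 = 3 for Selby, 10 for Jarrow — Jarrow by 10–3.
Selby vs Penrith: 5 to 8, Penrith.
Jarrow vs Penrith: Jarrow is ranked higher on 3+2+5+2 = 12 ballots, Penrith on 1. Jarrow wins 12–1.
Jarrow beats each of Elsford, Marwick, Ralston, Selby, Penrith — Jarrow is the Condorcet winner.

Jarrow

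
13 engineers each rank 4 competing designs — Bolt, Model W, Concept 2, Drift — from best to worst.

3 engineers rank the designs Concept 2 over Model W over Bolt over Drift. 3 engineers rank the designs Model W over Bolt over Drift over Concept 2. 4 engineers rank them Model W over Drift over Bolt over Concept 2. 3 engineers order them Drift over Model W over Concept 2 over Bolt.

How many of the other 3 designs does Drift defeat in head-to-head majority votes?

Drift against each rival (13 engineers):
Drift vs Bolt: Drift is ranked higher on 4+3 = 7 ballots, Bolt on 6. Drift wins 7–6.
Drift vs Model W: 3 to 10, Model W.
Drift vs Concept 2: Drift wins 10–3.
Drift beats Bolt, Concept 2; loses to Model W — 2 pairwise wins.

2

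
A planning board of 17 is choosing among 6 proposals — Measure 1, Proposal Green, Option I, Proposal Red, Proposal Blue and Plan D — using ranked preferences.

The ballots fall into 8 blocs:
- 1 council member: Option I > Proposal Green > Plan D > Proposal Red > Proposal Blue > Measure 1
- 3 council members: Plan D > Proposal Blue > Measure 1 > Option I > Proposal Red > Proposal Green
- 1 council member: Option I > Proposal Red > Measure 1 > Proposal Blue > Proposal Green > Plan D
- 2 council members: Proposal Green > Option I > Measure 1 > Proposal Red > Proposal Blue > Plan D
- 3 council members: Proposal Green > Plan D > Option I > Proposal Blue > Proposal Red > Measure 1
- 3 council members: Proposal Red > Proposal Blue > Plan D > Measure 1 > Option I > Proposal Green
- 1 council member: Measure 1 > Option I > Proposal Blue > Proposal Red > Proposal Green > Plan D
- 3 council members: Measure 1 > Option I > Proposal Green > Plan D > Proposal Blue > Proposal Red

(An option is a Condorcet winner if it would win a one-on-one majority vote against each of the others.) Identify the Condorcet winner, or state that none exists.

none

Pairwise majorities:
Measure 1 vs Proposal Green: Measure 1 wins 11–6.
Measure 1–Option I: Measure 1 10–7.
Measure 1 vs Proposal Red: Measure 1 preferred on 3+2+1+3 = 9 ballots; Measure 1 wins 9–8.
Measure 1 vs Proposal Blue: 1+2+1+3 = 7 for Measure 1, 10 for Proposal Blue — Proposal Blue by 10–7.
Measure 1 vs Plan D: 1+2+1+3 = 7 for Measure 1, 10 for Plan D — Plan D by 10–7.
Proposal Green vs Option I: Option I, 12–5.
Proposal Green vs Proposal Red: Proposal Green, 9–8.
Proposal Green vs Proposal Blue: Proposal Green wins 9–8.
Proposal Green vs Plan D: 1+1+2+3+1+3 = 11 for Proposal Green, 6 for Plan D — Proposal Green by 11–6.
Option I vs Proposal Red: Option I is ranked higher on 14 ballots, Proposal Red on 3. Option I wins 14–3.
Option I vs Proposal Blue: 11 to 6, Option I.
Option I vs Plan D: Plan D, 9–8.
Proposal Red vs Proposal Blue: Proposal Blue, 10–7.
Proposal Red vs Plan D: Plan D, 10–7.
Proposal Blue vs Plan D: 7 to 10, Plan D.
Every option loses at least once (Measure 1 loses to Proposal Blue; Proposal Green loses to Measure 1; Option I loses to Measure 1; Proposal Red loses to Measure 1; Proposal Blue loses to Proposal Green; Plan D loses to Proposal Green). The majority relation contains the cycle Measure 1 > Proposal Green > Proposal Blue > Measure 1, so there is no Condorcet winner.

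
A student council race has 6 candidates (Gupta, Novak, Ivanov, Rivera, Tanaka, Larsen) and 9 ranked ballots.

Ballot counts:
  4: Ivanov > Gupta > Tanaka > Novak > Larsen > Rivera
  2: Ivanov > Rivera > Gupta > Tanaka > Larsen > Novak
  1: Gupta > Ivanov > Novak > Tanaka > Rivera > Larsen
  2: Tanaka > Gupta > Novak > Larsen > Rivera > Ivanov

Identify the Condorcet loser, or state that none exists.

Rivera

Head-to-head results (9 voters):
Gupta vs Novak: 4+2+1+2 = 9 for Gupta, 0 for Novak — Gupta by 9–0.
Gupta vs Ivanov: Ivanov wins 6–3.
Gupta vs Rivera: Gupta is ranked higher on 4+1+2 = 7 ballots, Rivera on 2. Gupta wins 7–2.
Gupta–Tanaka: Gupta 7–2.
Gupta–Larsen: Gupta 9–0.
Novak–Ivanov: Ivanov 7–2.
Novak–Rivera: Novak 7–2.
Novak–Tanaka: Tanaka 8–1.
Novak–Larsen: Novak 7–2.
Ivanov vs Rivera: Ivanov preferred on 4+2+1 = 7 ballots; Ivanov wins 7–2.
Ivanov vs Tanaka: Ivanov preferred on 4+2+1 = 7 ballots; Ivanov wins 7–2.
Ivanov vs Larsen: Ivanov wins 7–2.
Rivera vs Tanaka: Tanaka wins 7–2.
Rivera vs Larsen: Larsen wins 6–3.
Tanaka vs Larsen: Tanaka preferred on 4+2+1+2 = 9 ballots; Tanaka wins 9–0.
Rivera is beaten in every head-to-head and is the Condorcet loser.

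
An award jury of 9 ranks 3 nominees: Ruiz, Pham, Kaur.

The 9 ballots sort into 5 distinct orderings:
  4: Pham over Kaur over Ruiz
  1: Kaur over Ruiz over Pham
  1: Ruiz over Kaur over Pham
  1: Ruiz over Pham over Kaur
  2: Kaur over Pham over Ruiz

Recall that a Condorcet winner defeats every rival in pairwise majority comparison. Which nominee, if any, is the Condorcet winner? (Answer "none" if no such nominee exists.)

Check each pair by majority over 9 ballots:
Ruiz vs Pham: Ruiz is ranked higher on 1+1+1 = 3 ballots, Pham on 6. Pham wins 6–3.
Ruiz vs Kaur: Ruiz preferred on 1+1 = 2 ballots; Kaur wins 7–2.
Pham vs Kaur: Pham is ranked higher on 4+1 = 5 ballots, Kaur on 4. Pham wins 5–4.
Pham defeats every rival head-to-head and is the Condorcet winner.

Pham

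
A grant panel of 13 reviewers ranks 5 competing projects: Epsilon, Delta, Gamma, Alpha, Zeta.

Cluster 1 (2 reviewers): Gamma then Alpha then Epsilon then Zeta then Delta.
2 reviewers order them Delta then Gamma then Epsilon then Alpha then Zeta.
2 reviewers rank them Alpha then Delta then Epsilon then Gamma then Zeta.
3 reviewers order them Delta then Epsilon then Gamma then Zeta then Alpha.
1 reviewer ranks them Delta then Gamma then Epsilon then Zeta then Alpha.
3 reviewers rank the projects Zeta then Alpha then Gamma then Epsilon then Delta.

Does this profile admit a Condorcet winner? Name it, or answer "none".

Check each pair by majority over 13 ballots:
Epsilon vs Delta: 5 to 8, Delta.
Epsilon vs Gamma: 2+3 = 5 for Epsilon, 8 for Gamma — Gamma by 8–5.
Epsilon vs Alpha: Alpha wins 7–6.
Epsilon vs Zeta: Epsilon is ranked higher on 2+2+2+3+1 = 10 ballots, Zeta on 3. Epsilon wins 10–3.
Delta vs Gamma: 8 to 5, Delta.
Delta–Alpha: Alpha 7–6.
Delta–Zeta: Delta 8–5.
Gamma vs Alpha: 2+2+3+1 = 8 for Gamma, 5 for Alpha — Gamma by 8–5.
Gamma–Zeta: Gamma 10–3.
Alpha–Zeta: Zeta 7–6.
No project is unbeaten: Epsilon loses to Delta; Delta loses to Alpha; Gamma loses to Delta; Alpha loses to Gamma; Zeta loses to Epsilon. In particular Epsilon beats Zeta beats Alpha beats Epsilon is a majority cycle — no Condorcet winner exists.

none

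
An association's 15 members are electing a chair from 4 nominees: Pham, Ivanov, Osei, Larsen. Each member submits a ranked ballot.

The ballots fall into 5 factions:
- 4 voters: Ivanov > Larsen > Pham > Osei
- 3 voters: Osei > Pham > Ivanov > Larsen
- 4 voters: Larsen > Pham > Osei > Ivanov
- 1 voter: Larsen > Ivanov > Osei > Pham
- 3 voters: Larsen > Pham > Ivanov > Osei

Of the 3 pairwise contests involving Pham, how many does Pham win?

2

Pham against each rival (15 voters):
Pham–Ivanov: Pham 10–5.
Pham vs Osei: Pham wins 11–4.
Pham–Larsen: Larsen 12–3.
Pham beats Ivanov, Osei; loses to Larsen — 2 pairwise wins.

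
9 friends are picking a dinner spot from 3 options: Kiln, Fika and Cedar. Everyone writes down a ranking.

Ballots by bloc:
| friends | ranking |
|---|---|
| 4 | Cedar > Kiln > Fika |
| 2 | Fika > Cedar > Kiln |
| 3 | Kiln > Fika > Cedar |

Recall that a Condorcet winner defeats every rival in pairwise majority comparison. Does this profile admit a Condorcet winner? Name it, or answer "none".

Head-to-head results (9 friends):
Kiln vs Fika: Kiln wins 7–2.
Kiln vs Cedar: Cedar, 6–3.
Fika vs Cedar: Fika wins 5–4.
Every restaurant loses at least once (Kiln loses to Cedar; Fika loses to Kiln; Cedar loses to Fika). The majority relation contains the cycle Kiln beats Fika beats Cedar beats Kiln, so there is no Condorcet winner.

none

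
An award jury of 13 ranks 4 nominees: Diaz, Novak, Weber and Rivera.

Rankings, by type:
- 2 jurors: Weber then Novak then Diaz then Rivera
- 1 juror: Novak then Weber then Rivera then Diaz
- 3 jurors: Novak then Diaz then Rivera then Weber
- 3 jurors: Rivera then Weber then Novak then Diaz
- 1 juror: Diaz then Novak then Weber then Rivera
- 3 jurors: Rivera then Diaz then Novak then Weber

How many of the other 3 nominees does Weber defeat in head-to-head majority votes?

Weber against each rival (13 jurors):
Weber vs Diaz: Diaz, 7–6.
Weber vs Novak: 5 to 8, Novak.
Weber vs Rivera: Weber is ranked higher on 2+1+1 = 4 ballots, Rivera on 9. Rivera wins 9–4.
Weber beats no one; loses to Diaz, Novak, Rivera — 0 pairwise wins.

0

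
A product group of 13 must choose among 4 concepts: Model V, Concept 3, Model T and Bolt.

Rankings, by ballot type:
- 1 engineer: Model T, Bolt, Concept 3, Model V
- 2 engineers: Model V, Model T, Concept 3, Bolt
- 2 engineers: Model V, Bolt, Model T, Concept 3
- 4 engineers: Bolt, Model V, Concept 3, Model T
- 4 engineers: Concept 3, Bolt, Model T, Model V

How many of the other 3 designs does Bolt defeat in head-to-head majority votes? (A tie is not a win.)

3

Bolt against each rival (13 engineers):
Bolt vs Model V: Bolt wins 9–4.
Bolt–Concept 3: Bolt 7–6.
Bolt vs Model T: Bolt preferred on 2+4+4 = 10 ballots; Bolt wins 10–3.
Bolt beats Model V, Concept 3, Model T — 3 pairwise wins.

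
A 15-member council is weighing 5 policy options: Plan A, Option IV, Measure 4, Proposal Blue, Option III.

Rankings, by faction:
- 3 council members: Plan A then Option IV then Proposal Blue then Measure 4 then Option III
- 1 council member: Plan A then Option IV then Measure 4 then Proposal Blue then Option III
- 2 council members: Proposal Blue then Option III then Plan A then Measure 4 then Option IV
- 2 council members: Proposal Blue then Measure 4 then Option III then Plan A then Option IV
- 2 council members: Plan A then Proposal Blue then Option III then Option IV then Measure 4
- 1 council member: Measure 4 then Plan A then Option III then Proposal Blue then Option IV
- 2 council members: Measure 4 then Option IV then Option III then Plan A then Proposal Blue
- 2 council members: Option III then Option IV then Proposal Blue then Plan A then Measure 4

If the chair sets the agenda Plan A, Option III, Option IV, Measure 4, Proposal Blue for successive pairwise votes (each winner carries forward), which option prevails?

Round 1: Plan A vs Option III — 7–8, Option III advances.
Round 2: Option III vs Option IV — 9–6, Option III advances.
Round 3: Option III vs Measure 4 — 6–9, Measure 4 advances.
Round 4: Measure 4 vs Proposal Blue — 4–11, Proposal Blue advances.
Proposal Blue survives the agenda.

Proposal Blue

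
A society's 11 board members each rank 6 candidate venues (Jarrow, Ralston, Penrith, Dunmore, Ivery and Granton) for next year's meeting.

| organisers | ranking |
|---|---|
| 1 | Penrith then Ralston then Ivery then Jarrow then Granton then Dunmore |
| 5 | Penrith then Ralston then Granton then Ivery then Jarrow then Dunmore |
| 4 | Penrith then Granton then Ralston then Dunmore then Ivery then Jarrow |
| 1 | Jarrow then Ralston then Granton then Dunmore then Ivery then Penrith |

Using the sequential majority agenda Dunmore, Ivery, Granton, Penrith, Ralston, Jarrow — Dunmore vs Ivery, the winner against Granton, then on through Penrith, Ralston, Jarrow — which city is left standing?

Round 1: Dunmore vs Ivery — 5–6, Ivery advances.
Round 2: Ivery vs Granton — 1–10, Granton advances.
Round 3: Granton vs Penrith — 1–10, Penrith advances.
Round 4: Penrith vs Ralston — 10–1, Penrith advances.
Round 5: Penrith vs Jarrow — 10–1, Penrith advances.
The agenda winner is Penrith.

Penrith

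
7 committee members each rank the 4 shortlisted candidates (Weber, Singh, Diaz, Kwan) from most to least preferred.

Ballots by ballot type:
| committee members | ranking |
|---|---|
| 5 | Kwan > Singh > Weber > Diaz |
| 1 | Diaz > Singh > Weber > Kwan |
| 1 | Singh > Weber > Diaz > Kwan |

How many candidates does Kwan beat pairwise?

Kwan against each rival (7 committee members):
Kwan vs Weber: Kwan preferred on 5 ballots; Kwan wins 5–2.
Kwan vs Singh: 5 for Kwan, 2 for Singh — Kwan by 5–2.
Kwan vs Diaz: Kwan is ranked higher on 5 ballots, Diaz on 2. Kwan wins 5–2.
Kwan beats Weber, Singh, Diaz — 3 pairwise wins.

3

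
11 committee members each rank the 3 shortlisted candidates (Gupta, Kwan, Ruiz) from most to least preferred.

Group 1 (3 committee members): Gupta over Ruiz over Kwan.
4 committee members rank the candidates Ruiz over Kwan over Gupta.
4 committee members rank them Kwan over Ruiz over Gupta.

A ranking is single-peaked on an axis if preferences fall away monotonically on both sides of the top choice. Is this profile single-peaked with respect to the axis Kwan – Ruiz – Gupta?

yes

Axis positions: Kwan=1, Ruiz=2, Gupta=3.
Group 1 (peak Gupta at position 3): ranking walks positions 3-2-1, expanding outward from the peak — single-peaked.
Group 2 (peak Ruiz at position 2): ranking walks positions 2-1-3, expanding outward from the peak — single-peaked.
Group 3 (peak Kwan at position 1): ranking walks positions 1-2-3, expanding outward from the peak — single-peaked.
Every ranking is single-peaked on this axis.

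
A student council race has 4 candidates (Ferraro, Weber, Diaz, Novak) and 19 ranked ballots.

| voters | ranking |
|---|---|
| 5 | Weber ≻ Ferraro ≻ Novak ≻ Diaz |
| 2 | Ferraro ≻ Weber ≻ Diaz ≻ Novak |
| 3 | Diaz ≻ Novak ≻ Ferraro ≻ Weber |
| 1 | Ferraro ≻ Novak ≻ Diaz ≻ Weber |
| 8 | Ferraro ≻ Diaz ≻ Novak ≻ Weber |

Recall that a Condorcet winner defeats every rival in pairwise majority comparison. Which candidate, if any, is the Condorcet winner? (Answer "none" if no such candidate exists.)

Pairwise majorities:
Ferraro vs Weber: 2+3+1+8 = 14 for Ferraro, 5 for Weber — Ferraro by 14–5.
Ferraro vs Diaz: Ferraro preferred on 5+2+1+8 = 16 ballots; Ferraro wins 16–3.
Ferraro vs Novak: 16 to 3, Ferraro.
Weber vs Diaz: Weber is ranked higher on 5+2 = 7 ballots, Diaz on 12. Diaz wins 12–7.
Weber vs Novak: Weber preferred on 5+2 = 7 ballots; Novak wins 12–7.
Diaz vs Novak: 13 to 6, Diaz.
Ferraro beats each of Weber, Diaz, Novak — Ferraro is the Condorcet winner.

Ferraro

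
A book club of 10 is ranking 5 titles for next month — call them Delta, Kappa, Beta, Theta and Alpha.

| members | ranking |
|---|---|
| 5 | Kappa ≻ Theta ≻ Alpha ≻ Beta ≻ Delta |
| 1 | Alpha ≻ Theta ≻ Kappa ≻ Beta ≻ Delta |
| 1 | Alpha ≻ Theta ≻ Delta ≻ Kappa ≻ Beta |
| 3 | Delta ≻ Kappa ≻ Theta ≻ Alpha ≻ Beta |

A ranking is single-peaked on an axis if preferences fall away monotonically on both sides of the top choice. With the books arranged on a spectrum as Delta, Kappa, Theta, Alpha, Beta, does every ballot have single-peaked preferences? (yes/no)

no

Axis positions: Delta=1, Kappa=2, Theta=3, Alpha=4, Beta=5.
Bloc 1 (peak Kappa at position 2): ranking walks positions 2-3-4-5-1, expanding outward from the peak — single-peaked.
Bloc 2 (peak Alpha at position 4): ranking walks positions 4-3-2-5-1, expanding outward from the peak — single-peaked.
Bloc 3: ranking walks positions 4-3-1-2-5; Delta is ranked above Kappa even though Kappa lies between Delta and the peak Alpha on the axis — preferences dip and rise again. Not single-peaked.
Bloc 4 (peak Delta at position 1): ranking walks positions 1-2-3-4-5, expanding outward from the peak — single-peaked.
Bloc 3 violates single-peakedness, so the profile is not single-peaked on this axis.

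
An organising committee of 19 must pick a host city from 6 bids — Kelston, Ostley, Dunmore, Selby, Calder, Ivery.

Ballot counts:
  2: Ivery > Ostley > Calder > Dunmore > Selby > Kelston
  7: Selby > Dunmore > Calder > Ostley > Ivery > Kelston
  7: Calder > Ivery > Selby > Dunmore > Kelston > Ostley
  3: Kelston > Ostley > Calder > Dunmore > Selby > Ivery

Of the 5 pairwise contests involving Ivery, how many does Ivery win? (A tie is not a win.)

1

Ivery against each rival (19 organisers):
Ivery vs Kelston: Ivery, 16–3.
Ivery vs Ostley: Ostley, 10–9.
Ivery–Dunmore: Dunmore 10–9.
Ivery vs Selby: 2+7 = 9 for Ivery, 10 for Selby — Selby by 10–9.
Ivery vs Calder: 2 for Ivery, 17 for Calder — Calder by 17–2.
Ivery beats Kelston; loses to Ostley, Dunmore, Selby, Calder — 1 pairwise win.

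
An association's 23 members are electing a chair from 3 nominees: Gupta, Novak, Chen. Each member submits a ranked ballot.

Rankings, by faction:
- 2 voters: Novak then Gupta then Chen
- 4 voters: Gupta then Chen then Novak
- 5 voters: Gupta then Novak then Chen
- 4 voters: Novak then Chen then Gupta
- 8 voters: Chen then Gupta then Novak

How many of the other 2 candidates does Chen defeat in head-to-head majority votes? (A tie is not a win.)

Chen against each rival (23 voters):
Chen vs Gupta: 4+8 = 12 for Chen, 11 for Gupta — Chen by 12–11.
Chen–Novak: Chen 12–11.
Chen beats Gupta, Novak — 2 pairwise wins.

2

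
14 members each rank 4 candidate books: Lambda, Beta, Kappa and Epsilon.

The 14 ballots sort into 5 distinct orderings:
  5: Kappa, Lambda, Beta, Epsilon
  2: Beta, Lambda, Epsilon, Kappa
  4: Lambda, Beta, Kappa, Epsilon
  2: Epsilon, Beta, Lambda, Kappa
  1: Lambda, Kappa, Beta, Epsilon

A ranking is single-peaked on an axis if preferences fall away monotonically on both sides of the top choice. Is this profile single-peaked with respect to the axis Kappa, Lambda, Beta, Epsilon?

Axis positions: Kappa=1, Lambda=2, Beta=3, Epsilon=4.
Bloc 1 (peak Kappa at position 1): ranking walks positions 1-2-3-4, expanding outward from the peak — single-peaked.
Bloc 2 (peak Beta at position 3): ranking walks positions 3-2-4-1, expanding outward from the peak — single-peaked.
Bloc 3 (peak Lambda at position 2): ranking walks positions 2-3-1-4, expanding outward from the peak — single-peaked.
Bloc 4 (peak Epsilon at position 4): ranking walks positions 4-3-2-1, expanding outward from the peak — single-peaked.
Bloc 5 (peak Lambda at position 2): ranking walks positions 2-1-3-4, expanding outward from the peak — single-peaked.
Every ranking is single-peaked on this axis.

yes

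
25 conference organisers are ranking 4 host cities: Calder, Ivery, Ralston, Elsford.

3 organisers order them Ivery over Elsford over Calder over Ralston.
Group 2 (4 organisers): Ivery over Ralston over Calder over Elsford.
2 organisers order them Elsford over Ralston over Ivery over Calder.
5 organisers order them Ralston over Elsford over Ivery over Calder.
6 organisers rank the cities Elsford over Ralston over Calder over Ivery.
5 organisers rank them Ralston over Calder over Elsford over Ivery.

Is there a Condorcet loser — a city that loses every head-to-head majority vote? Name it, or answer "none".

Calder

Pairwise majorities:
Calder vs Ivery: Ivery, 14–11.
Calder vs Ralston: Ralston, 22–3.
Calder vs Elsford: 4+5 = 9 for Calder, 16 for Elsford — Elsford by 16–9.
Ivery vs Ralston: Ralston, 18–7.
Ivery vs Elsford: Elsford wins 18–7.
Ralston vs Elsford: Ralston is ranked higher on 4+5+5 = 14 ballots, Elsford on 11. Ralston wins 14–11.
Calder loses to every other city — it is the Condorcet loser.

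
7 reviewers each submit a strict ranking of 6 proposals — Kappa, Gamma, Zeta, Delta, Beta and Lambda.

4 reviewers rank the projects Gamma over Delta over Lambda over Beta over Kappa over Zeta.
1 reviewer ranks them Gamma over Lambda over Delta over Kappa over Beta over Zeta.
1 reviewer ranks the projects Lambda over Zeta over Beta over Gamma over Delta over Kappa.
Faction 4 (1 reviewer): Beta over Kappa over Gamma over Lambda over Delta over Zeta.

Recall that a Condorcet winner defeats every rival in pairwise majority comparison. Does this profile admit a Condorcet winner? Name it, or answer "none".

Gamma

Check each pair by majority over 7 ballots:
Kappa vs Gamma: Gamma wins 6–1.
Kappa vs Zeta: Kappa, 6–1.
Kappa vs Delta: Delta, 6–1.
Kappa vs Beta: Beta wins 6–1.
Kappa vs Lambda: Lambda, 6–1.
Gamma vs Zeta: Gamma, 6–1.
Gamma vs Delta: Gamma wins 7–0.
Gamma vs Beta: Gamma, 5–2.
Gamma vs Lambda: Gamma wins 6–1.
Zeta vs Delta: Delta wins 6–1.
Zeta–Beta: Beta 6–1.
Zeta vs Lambda: Lambda, 7–0.
Delta–Beta: Delta 5–2.
Delta–Lambda: Delta 4–3.
Beta–Lambda: Lambda 6–1.
Gamma wins every pairwise contest, so Gamma is the Condorcet winner.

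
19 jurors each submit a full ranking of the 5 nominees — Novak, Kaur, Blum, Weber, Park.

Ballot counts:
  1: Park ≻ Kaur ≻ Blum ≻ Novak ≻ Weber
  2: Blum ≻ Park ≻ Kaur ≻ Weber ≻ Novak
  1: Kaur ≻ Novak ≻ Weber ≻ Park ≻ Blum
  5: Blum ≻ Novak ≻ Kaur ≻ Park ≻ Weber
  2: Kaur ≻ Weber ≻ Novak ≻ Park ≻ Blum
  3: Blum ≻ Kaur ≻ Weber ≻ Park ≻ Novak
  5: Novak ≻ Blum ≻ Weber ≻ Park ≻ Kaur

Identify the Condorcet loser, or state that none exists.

Park

Pairwise majorities:
Novak vs Kaur: 10 to 9, Novak.
Novak vs Blum: Blum wins 11–8.
Novak vs Weber: 1+1+5+5 = 12 for Novak, 7 for Weber — Novak by 12–7.
Novak vs Park: Novak wins 13–6.
Kaur vs Blum: 4 to 15, Blum.
Kaur vs Weber: 1+2+1+5+2+3 = 14 for Kaur, 5 for Weber — Kaur by 14–5.
Kaur vs Park: 11 to 8, Kaur.
Blum vs Weber: Blum wins 16–3.
Blum vs Park: Blum wins 15–4.
Weber vs Park: Weber wins 11–8.
Park is beaten in every head-to-head and is the Condorcet loser.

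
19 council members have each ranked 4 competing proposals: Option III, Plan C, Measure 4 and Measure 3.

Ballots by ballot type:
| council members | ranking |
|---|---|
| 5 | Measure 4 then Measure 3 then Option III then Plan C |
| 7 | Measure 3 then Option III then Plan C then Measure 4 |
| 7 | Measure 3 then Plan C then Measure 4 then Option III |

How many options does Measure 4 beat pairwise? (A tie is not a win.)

Measure 4 against each rival (19 council members):
Measure 4 vs Option III: Measure 4, 12–7.
Measure 4 vs Plan C: Measure 4 preferred on 5 ballots; Plan C wins 14–5.
Measure 4 vs Measure 3: Measure 4 preferred on 5 ballots; Measure 3 wins 14–5.
Measure 4 beats Option III; loses to Plan C, Measure 3 — 1 pairwise win.

1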